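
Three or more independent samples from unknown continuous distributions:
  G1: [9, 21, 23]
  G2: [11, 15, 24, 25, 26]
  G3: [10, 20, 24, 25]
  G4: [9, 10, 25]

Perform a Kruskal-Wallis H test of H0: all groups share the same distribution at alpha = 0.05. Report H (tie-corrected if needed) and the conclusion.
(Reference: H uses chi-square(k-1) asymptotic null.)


Step 1: Combine all N = 15 observations and assign midranks.
sorted (value, group, rank): (9,G1,1.5), (9,G4,1.5), (10,G3,3.5), (10,G4,3.5), (11,G2,5), (15,G2,6), (20,G3,7), (21,G1,8), (23,G1,9), (24,G2,10.5), (24,G3,10.5), (25,G2,13), (25,G3,13), (25,G4,13), (26,G2,15)
Step 2: Sum ranks within each group.
R_1 = 18.5 (n_1 = 3)
R_2 = 49.5 (n_2 = 5)
R_3 = 34 (n_3 = 4)
R_4 = 18 (n_4 = 3)
Step 3: H = 12/(N(N+1)) * sum(R_i^2/n_i) - 3(N+1)
     = 12/(15*16) * (18.5^2/3 + 49.5^2/5 + 34^2/4 + 18^2/3) - 3*16
     = 0.050000 * 1001.13 - 48
     = 2.056667.
Step 4: Ties present; correction factor C = 1 - 42/(15^3 - 15) = 0.987500. Corrected H = 2.056667 / 0.987500 = 2.082700.
Step 5: Under H0, H ~ chi^2(3); p-value = 0.555421.
Step 6: alpha = 0.05. fail to reject H0.

H = 2.0827, df = 3, p = 0.555421, fail to reject H0.


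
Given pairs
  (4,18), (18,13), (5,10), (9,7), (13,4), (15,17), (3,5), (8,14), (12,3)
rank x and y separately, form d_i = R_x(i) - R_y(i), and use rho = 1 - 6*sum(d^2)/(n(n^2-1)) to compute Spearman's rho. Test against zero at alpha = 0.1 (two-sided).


Step 1: Rank x and y separately (midranks; no ties here).
rank(x): 4->2, 18->9, 5->3, 9->5, 13->7, 15->8, 3->1, 8->4, 12->6
rank(y): 18->9, 13->6, 10->5, 7->4, 4->2, 17->8, 5->3, 14->7, 3->1
Step 2: d_i = R_x(i) - R_y(i); compute d_i^2.
  (2-9)^2=49, (9-6)^2=9, (3-5)^2=4, (5-4)^2=1, (7-2)^2=25, (8-8)^2=0, (1-3)^2=4, (4-7)^2=9, (6-1)^2=25
sum(d^2) = 126.
Step 3: rho = 1 - 6*126 / (9*(9^2 - 1)) = 1 - 756/720 = -0.050000.
Step 4: Under H0, t = rho * sqrt((n-2)/(1-rho^2)) = -0.1325 ~ t(7).
Step 5: Two-sided p-value from the t-distribution with 7 df = 0.898353.
Step 6: alpha = 0.1. fail to reject H0.

rho = -0.0500, p = 0.898353, fail to reject H0 at alpha = 0.1.


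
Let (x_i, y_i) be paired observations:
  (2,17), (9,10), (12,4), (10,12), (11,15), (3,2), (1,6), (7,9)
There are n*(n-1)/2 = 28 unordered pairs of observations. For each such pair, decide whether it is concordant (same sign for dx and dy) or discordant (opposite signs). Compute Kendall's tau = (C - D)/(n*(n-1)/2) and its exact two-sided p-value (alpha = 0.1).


Step 1: Enumerate the 28 unordered pairs (i,j) with i<j and classify each by sign(x_j-x_i) * sign(y_j-y_i).
  (1,2):dx=+7,dy=-7->D; (1,3):dx=+10,dy=-13->D; (1,4):dx=+8,dy=-5->D; (1,5):dx=+9,dy=-2->D
  (1,6):dx=+1,dy=-15->D; (1,7):dx=-1,dy=-11->C; (1,8):dx=+5,dy=-8->D; (2,3):dx=+3,dy=-6->D
  (2,4):dx=+1,dy=+2->C; (2,5):dx=+2,dy=+5->C; (2,6):dx=-6,dy=-8->C; (2,7):dx=-8,dy=-4->C
  (2,8):dx=-2,dy=-1->C; (3,4):dx=-2,dy=+8->D; (3,5):dx=-1,dy=+11->D; (3,6):dx=-9,dy=-2->C
  (3,7):dx=-11,dy=+2->D; (3,8):dx=-5,dy=+5->D; (4,5):dx=+1,dy=+3->C; (4,6):dx=-7,dy=-10->C
  (4,7):dx=-9,dy=-6->C; (4,8):dx=-3,dy=-3->C; (5,6):dx=-8,dy=-13->C; (5,7):dx=-10,dy=-9->C
  (5,8):dx=-4,dy=-6->C; (6,7):dx=-2,dy=+4->D; (6,8):dx=+4,dy=+7->C; (7,8):dx=+6,dy=+3->C
Step 2: C = 16, D = 12, total pairs = 28.
Step 3: tau = (C - D)/(n(n-1)/2) = (16 - 12)/28 = 0.142857.
Step 4: Exact two-sided p-value (enumerate n! = 40320 permutations of y under H0): p = 0.719544.
Step 5: alpha = 0.1. fail to reject H0.

tau_b = 0.1429 (C=16, D=12), p = 0.719544, fail to reject H0.


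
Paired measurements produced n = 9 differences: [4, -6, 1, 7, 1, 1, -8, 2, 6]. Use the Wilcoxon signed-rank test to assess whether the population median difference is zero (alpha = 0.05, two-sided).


Step 1: Drop any zero differences (none here) and take |d_i|.
|d| = [4, 6, 1, 7, 1, 1, 8, 2, 6]
Step 2: Midrank |d_i| (ties get averaged ranks).
ranks: |4|->5, |6|->6.5, |1|->2, |7|->8, |1|->2, |1|->2, |8|->9, |2|->4, |6|->6.5
Step 3: Attach original signs; sum ranks with positive sign and with negative sign.
W+ = 5 + 2 + 8 + 2 + 2 + 4 + 6.5 = 29.5
W- = 6.5 + 9 = 15.5
(Check: W+ + W- = 45 should equal n(n+1)/2 = 45.)
Step 4: Test statistic W = min(W+, W-) = 15.5.
Step 5: Ties in |d|, so use the tie-corrected normal approximation.
        E[W] = n(n+1)/4 = 9*10/4 = 22.5.
        Tie groups: |d|=1 (t=3), |d|=6 (t=2); sum(t^3 - t) = 30.
        Var[W] = n(n+1)(2n+1)/24 - sum(t^3-t)/48 = 1710/24 - 30/48 = 70.625.
        z = (W - E[W]) / sqrt(Var[W]) = (15.5 - 22.5) / 8.4039 = -0.8329.
        Two-sided p = 2*Phi(z) = 0.404873.
Step 6: alpha = 0.05. fail to reject H0.

W+ = 29.5, W- = 15.5, W = min = 15.5, p = 0.404873, fail to reject H0.


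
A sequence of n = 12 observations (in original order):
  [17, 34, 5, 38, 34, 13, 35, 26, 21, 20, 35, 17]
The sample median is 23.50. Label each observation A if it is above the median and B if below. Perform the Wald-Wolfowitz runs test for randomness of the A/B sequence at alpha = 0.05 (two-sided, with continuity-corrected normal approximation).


Step 1: Compute median = 23.50; label A = above, B = below.
Labels in order: BABAABAABBAB  (n_A = 6, n_B = 6)
Step 2: Count runs R = 9.
Step 3: Under H0 (random ordering), E[R] = 2*n_A*n_B/(n_A+n_B) + 1 = 2*6*6/12 + 1 = 7.0000.
        Var[R] = 2*n_A*n_B*(2*n_A*n_B - n_A - n_B) / ((n_A+n_B)^2 * (n_A+n_B-1)) = 4320/1584 = 2.7273.
        SD[R] = 1.6514.
Step 4: Continuity-corrected z = (R - 0.5 - E[R]) / SD[R] = (9 - 0.5 - 7.0000) / 1.6514 = 0.9083.
Step 5: Two-sided p-value via normal approximation = 2*(1 - Phi(|z|)) = 0.363722.
Step 6: alpha = 0.05. fail to reject H0.

R = 9, z = 0.9083, p = 0.363722, fail to reject H0.


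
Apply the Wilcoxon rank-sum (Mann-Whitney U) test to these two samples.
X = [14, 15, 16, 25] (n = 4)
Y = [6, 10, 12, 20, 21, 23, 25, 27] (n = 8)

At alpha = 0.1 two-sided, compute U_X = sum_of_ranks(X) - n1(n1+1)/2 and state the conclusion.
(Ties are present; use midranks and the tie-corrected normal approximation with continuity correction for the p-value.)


Step 1: Combine and sort all 12 observations; assign midranks.
sorted (value, group): (6,Y), (10,Y), (12,Y), (14,X), (15,X), (16,X), (20,Y), (21,Y), (23,Y), (25,X), (25,Y), (27,Y)
ranks: 6->1, 10->2, 12->3, 14->4, 15->5, 16->6, 20->7, 21->8, 23->9, 25->10.5, 25->10.5, 27->12
Step 2: Rank sum for X: R1 = 4 + 5 + 6 + 10.5 = 25.5.
Step 3: U_X = R1 - n1(n1+1)/2 = 25.5 - 4*5/2 = 25.5 - 10 = 15.5.
       U_Y = n1*n2 - U_X = 32 - 15.5 = 16.5.
Step 4: Ties are present, so use the tie-corrected normal approximation (with continuity correction) for the p-value.
Step 5: p-value = 1.000000; compare to alpha = 0.1. fail to reject H0.

U_X = 15.5, p = 1.000000, fail to reject H0 at alpha = 0.1.


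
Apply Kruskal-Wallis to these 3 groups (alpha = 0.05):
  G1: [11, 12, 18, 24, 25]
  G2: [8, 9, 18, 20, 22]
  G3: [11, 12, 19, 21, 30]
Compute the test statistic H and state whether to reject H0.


Step 1: Combine all N = 15 observations and assign midranks.
sorted (value, group, rank): (8,G2,1), (9,G2,2), (11,G1,3.5), (11,G3,3.5), (12,G1,5.5), (12,G3,5.5), (18,G1,7.5), (18,G2,7.5), (19,G3,9), (20,G2,10), (21,G3,11), (22,G2,12), (24,G1,13), (25,G1,14), (30,G3,15)
Step 2: Sum ranks within each group.
R_1 = 43.5 (n_1 = 5)
R_2 = 32.5 (n_2 = 5)
R_3 = 44 (n_3 = 5)
Step 3: H = 12/(N(N+1)) * sum(R_i^2/n_i) - 3(N+1)
     = 12/(15*16) * (43.5^2/5 + 32.5^2/5 + 44^2/5) - 3*16
     = 0.050000 * 976.9 - 48
     = 0.845000.
Step 4: Ties present; correction factor C = 1 - 18/(15^3 - 15) = 0.994643. Corrected H = 0.845000 / 0.994643 = 0.849551.
Step 5: Under H0, H ~ chi^2(2); p-value = 0.653917.
Step 6: alpha = 0.05. fail to reject H0.

H = 0.8496, df = 2, p = 0.653917, fail to reject H0.


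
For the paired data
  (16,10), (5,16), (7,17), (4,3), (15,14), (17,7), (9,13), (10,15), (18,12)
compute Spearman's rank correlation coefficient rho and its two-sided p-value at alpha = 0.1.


Step 1: Rank x and y separately (midranks; no ties here).
rank(x): 16->7, 5->2, 7->3, 4->1, 15->6, 17->8, 9->4, 10->5, 18->9
rank(y): 10->3, 16->8, 17->9, 3->1, 14->6, 7->2, 13->5, 15->7, 12->4
Step 2: d_i = R_x(i) - R_y(i); compute d_i^2.
  (7-3)^2=16, (2-8)^2=36, (3-9)^2=36, (1-1)^2=0, (6-6)^2=0, (8-2)^2=36, (4-5)^2=1, (5-7)^2=4, (9-4)^2=25
sum(d^2) = 154.
Step 3: rho = 1 - 6*154 / (9*(9^2 - 1)) = 1 - 924/720 = -0.283333.
Step 4: Under H0, t = rho * sqrt((n-2)/(1-rho^2)) = -0.7817 ~ t(7).
Step 5: Two-sided p-value from the t-distribution with 7 df = 0.460030.
Step 6: alpha = 0.1. fail to reject H0.

rho = -0.2833, p = 0.460030, fail to reject H0 at alpha = 0.1.


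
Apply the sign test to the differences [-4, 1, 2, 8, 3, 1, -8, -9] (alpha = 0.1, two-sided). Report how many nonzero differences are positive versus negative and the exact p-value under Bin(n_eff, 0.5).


Step 1: Discard zero differences. Original n = 8; n_eff = number of nonzero differences = 8.
Nonzero differences (with sign): -4, +1, +2, +8, +3, +1, -8, -9
Step 2: Count signs: positive = 5, negative = 3.
Step 3: Under H0: P(positive) = 0.5, so the number of positives S ~ Bin(8, 0.5).
Step 4: Two-sided exact p-value = sum of Bin(8,0.5) probabilities at or below the observed probability = 0.726562.
Step 5: alpha = 0.1. fail to reject H0.

n_eff = 8, pos = 5, neg = 3, p = 0.726562, fail to reject H0.


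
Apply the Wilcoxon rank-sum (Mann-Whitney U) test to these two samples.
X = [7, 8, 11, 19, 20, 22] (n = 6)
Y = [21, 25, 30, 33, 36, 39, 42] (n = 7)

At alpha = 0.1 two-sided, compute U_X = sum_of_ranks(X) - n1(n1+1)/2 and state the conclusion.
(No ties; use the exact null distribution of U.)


Step 1: Combine and sort all 13 observations; assign midranks.
sorted (value, group): (7,X), (8,X), (11,X), (19,X), (20,X), (21,Y), (22,X), (25,Y), (30,Y), (33,Y), (36,Y), (39,Y), (42,Y)
ranks: 7->1, 8->2, 11->3, 19->4, 20->5, 21->6, 22->7, 25->8, 30->9, 33->10, 36->11, 39->12, 42->13
Step 2: Rank sum for X: R1 = 1 + 2 + 3 + 4 + 5 + 7 = 22.
Step 3: U_X = R1 - n1(n1+1)/2 = 22 - 6*7/2 = 22 - 21 = 1.
       U_Y = n1*n2 - U_X = 42 - 1 = 41.
Step 4: No ties, so the exact null distribution of U (based on enumerating the C(13,6) = 1716 equally likely rank assignments) gives the two-sided p-value.
Step 5: p-value = 0.002331; compare to alpha = 0.1. reject H0.

U_X = 1, p = 0.002331, reject H0 at alpha = 0.1.


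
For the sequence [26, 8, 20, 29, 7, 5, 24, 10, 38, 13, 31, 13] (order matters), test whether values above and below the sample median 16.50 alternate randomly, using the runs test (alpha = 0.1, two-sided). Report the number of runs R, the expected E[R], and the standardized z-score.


Step 1: Compute median = 16.50; label A = above, B = below.
Labels in order: ABAABBABABAB  (n_A = 6, n_B = 6)
Step 2: Count runs R = 10.
Step 3: Under H0 (random ordering), E[R] = 2*n_A*n_B/(n_A+n_B) + 1 = 2*6*6/12 + 1 = 7.0000.
        Var[R] = 2*n_A*n_B*(2*n_A*n_B - n_A - n_B) / ((n_A+n_B)^2 * (n_A+n_B-1)) = 4320/1584 = 2.7273.
        SD[R] = 1.6514.
Step 4: Continuity-corrected z = (R - 0.5 - E[R]) / SD[R] = (10 - 0.5 - 7.0000) / 1.6514 = 1.5138.
Step 5: Two-sided p-value via normal approximation = 2*(1 - Phi(|z|)) = 0.130070.
Step 6: alpha = 0.1. fail to reject H0.

R = 10, z = 1.5138, p = 0.130070, fail to reject H0.


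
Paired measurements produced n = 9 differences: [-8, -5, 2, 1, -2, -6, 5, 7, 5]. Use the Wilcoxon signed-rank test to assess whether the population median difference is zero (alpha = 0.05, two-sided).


Step 1: Drop any zero differences (none here) and take |d_i|.
|d| = [8, 5, 2, 1, 2, 6, 5, 7, 5]
Step 2: Midrank |d_i| (ties get averaged ranks).
ranks: |8|->9, |5|->5, |2|->2.5, |1|->1, |2|->2.5, |6|->7, |5|->5, |7|->8, |5|->5
Step 3: Attach original signs; sum ranks with positive sign and with negative sign.
W+ = 2.5 + 1 + 5 + 8 + 5 = 21.5
W- = 9 + 5 + 2.5 + 7 = 23.5
(Check: W+ + W- = 45 should equal n(n+1)/2 = 45.)
Step 4: Test statistic W = min(W+, W-) = 21.5.
Step 5: Ties in |d|, so use the tie-corrected normal approximation.
        E[W] = n(n+1)/4 = 9*10/4 = 22.5.
        Tie groups: |d|=2 (t=2), |d|=5 (t=3); sum(t^3 - t) = 30.
        Var[W] = n(n+1)(2n+1)/24 - sum(t^3-t)/48 = 1710/24 - 30/48 = 70.625.
        z = (W - E[W]) / sqrt(Var[W]) = (21.5 - 22.5) / 8.4039 = -0.1190.
        Two-sided p = 2*Phi(z) = 0.905281.
Step 6: alpha = 0.05. fail to reject H0.

W+ = 21.5, W- = 23.5, W = min = 21.5, p = 0.905281, fail to reject H0.


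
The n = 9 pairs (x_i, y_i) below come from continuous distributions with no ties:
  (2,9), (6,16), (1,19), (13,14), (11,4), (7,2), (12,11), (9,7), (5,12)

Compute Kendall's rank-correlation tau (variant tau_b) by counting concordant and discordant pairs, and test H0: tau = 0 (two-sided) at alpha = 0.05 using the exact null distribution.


Step 1: Enumerate the 36 unordered pairs (i,j) with i<j and classify each by sign(x_j-x_i) * sign(y_j-y_i).
  (1,2):dx=+4,dy=+7->C; (1,3):dx=-1,dy=+10->D; (1,4):dx=+11,dy=+5->C; (1,5):dx=+9,dy=-5->D
  (1,6):dx=+5,dy=-7->D; (1,7):dx=+10,dy=+2->C; (1,8):dx=+7,dy=-2->D; (1,9):dx=+3,dy=+3->C
  (2,3):dx=-5,dy=+3->D; (2,4):dx=+7,dy=-2->D; (2,5):dx=+5,dy=-12->D; (2,6):dx=+1,dy=-14->D
  (2,7):dx=+6,dy=-5->D; (2,8):dx=+3,dy=-9->D; (2,9):dx=-1,dy=-4->C; (3,4):dx=+12,dy=-5->D
  (3,5):dx=+10,dy=-15->D; (3,6):dx=+6,dy=-17->D; (3,7):dx=+11,dy=-8->D; (3,8):dx=+8,dy=-12->D
  (3,9):dx=+4,dy=-7->D; (4,5):dx=-2,dy=-10->C; (4,6):dx=-6,dy=-12->C; (4,7):dx=-1,dy=-3->C
  (4,8):dx=-4,dy=-7->C; (4,9):dx=-8,dy=-2->C; (5,6):dx=-4,dy=-2->C; (5,7):dx=+1,dy=+7->C
  (5,8):dx=-2,dy=+3->D; (5,9):dx=-6,dy=+8->D; (6,7):dx=+5,dy=+9->C; (6,8):dx=+2,dy=+5->C
  (6,9):dx=-2,dy=+10->D; (7,8):dx=-3,dy=-4->C; (7,9):dx=-7,dy=+1->D; (8,9):dx=-4,dy=+5->D
Step 2: C = 15, D = 21, total pairs = 36.
Step 3: tau = (C - D)/(n(n-1)/2) = (15 - 21)/36 = -0.166667.
Step 4: Exact two-sided p-value (enumerate n! = 362880 permutations of y under H0): p = 0.612202.
Step 5: alpha = 0.05. fail to reject H0.

tau_b = -0.1667 (C=15, D=21), p = 0.612202, fail to reject H0.


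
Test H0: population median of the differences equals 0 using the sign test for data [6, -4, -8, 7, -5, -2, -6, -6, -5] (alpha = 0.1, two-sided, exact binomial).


Step 1: Discard zero differences. Original n = 9; n_eff = number of nonzero differences = 9.
Nonzero differences (with sign): +6, -4, -8, +7, -5, -2, -6, -6, -5
Step 2: Count signs: positive = 2, negative = 7.
Step 3: Under H0: P(positive) = 0.5, so the number of positives S ~ Bin(9, 0.5).
Step 4: Two-sided exact p-value = sum of Bin(9,0.5) probabilities at or below the observed probability = 0.179688.
Step 5: alpha = 0.1. fail to reject H0.

n_eff = 9, pos = 2, neg = 7, p = 0.179688, fail to reject H0.


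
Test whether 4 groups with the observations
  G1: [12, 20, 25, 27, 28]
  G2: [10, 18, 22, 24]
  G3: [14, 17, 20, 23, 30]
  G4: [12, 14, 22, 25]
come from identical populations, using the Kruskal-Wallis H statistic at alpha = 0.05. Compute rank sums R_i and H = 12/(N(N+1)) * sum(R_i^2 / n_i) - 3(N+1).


Step 1: Combine all N = 18 observations and assign midranks.
sorted (value, group, rank): (10,G2,1), (12,G1,2.5), (12,G4,2.5), (14,G3,4.5), (14,G4,4.5), (17,G3,6), (18,G2,7), (20,G1,8.5), (20,G3,8.5), (22,G2,10.5), (22,G4,10.5), (23,G3,12), (24,G2,13), (25,G1,14.5), (25,G4,14.5), (27,G1,16), (28,G1,17), (30,G3,18)
Step 2: Sum ranks within each group.
R_1 = 58.5 (n_1 = 5)
R_2 = 31.5 (n_2 = 4)
R_3 = 49 (n_3 = 5)
R_4 = 32 (n_4 = 4)
Step 3: H = 12/(N(N+1)) * sum(R_i^2/n_i) - 3(N+1)
     = 12/(18*19) * (58.5^2/5 + 31.5^2/4 + 49^2/5 + 32^2/4) - 3*19
     = 0.035088 * 1668.71 - 57
     = 1.551316.
Step 4: Ties present; correction factor C = 1 - 30/(18^3 - 18) = 0.994840. Corrected H = 1.551316 / 0.994840 = 1.559362.
Step 5: Under H0, H ~ chi^2(3); p-value = 0.668639.
Step 6: alpha = 0.05. fail to reject H0.

H = 1.5594, df = 3, p = 0.668639, fail to reject H0.


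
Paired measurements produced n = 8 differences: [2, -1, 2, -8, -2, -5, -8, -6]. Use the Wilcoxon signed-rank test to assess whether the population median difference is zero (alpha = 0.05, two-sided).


Step 1: Drop any zero differences (none here) and take |d_i|.
|d| = [2, 1, 2, 8, 2, 5, 8, 6]
Step 2: Midrank |d_i| (ties get averaged ranks).
ranks: |2|->3, |1|->1, |2|->3, |8|->7.5, |2|->3, |5|->5, |8|->7.5, |6|->6
Step 3: Attach original signs; sum ranks with positive sign and with negative sign.
W+ = 3 + 3 = 6
W- = 1 + 7.5 + 3 + 5 + 7.5 + 6 = 30
(Check: W+ + W- = 36 should equal n(n+1)/2 = 36.)
Step 4: Test statistic W = min(W+, W-) = 6.
Step 5: Ties in |d|, so use the tie-corrected normal approximation.
        E[W] = n(n+1)/4 = 8*9/4 = 18.
        Tie groups: |d|=2 (t=3), |d|=8 (t=2); sum(t^3 - t) = 30.
        Var[W] = n(n+1)(2n+1)/24 - sum(t^3-t)/48 = 1224/24 - 30/48 = 50.375.
        z = (W - E[W]) / sqrt(Var[W]) = (6 - 18) / 7.0975 = -1.6907.
        Two-sided p = 2*Phi(z) = 0.090889.
Step 6: alpha = 0.05. fail to reject H0.

W+ = 6, W- = 30, W = min = 6, p = 0.090889, fail to reject H0.


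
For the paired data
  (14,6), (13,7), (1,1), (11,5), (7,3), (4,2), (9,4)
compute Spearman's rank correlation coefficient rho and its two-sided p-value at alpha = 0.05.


Step 1: Rank x and y separately (midranks; no ties here).
rank(x): 14->7, 13->6, 1->1, 11->5, 7->3, 4->2, 9->4
rank(y): 6->6, 7->7, 1->1, 5->5, 3->3, 2->2, 4->4
Step 2: d_i = R_x(i) - R_y(i); compute d_i^2.
  (7-6)^2=1, (6-7)^2=1, (1-1)^2=0, (5-5)^2=0, (3-3)^2=0, (2-2)^2=0, (4-4)^2=0
sum(d^2) = 2.
Step 3: rho = 1 - 6*2 / (7*(7^2 - 1)) = 1 - 12/336 = 0.964286.
Step 4: Under H0, t = rho * sqrt((n-2)/(1-rho^2)) = 8.1408 ~ t(5).
Step 5: Two-sided p-value from the t-distribution with 5 df = 0.000454.
Step 6: alpha = 0.05. reject H0.

rho = 0.9643, p = 0.000454, reject H0 at alpha = 0.05.


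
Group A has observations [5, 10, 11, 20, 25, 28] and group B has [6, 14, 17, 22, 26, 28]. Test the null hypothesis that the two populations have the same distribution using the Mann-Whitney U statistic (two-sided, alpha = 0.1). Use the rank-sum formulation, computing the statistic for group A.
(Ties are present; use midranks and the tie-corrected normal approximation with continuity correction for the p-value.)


Step 1: Combine and sort all 12 observations; assign midranks.
sorted (value, group): (5,X), (6,Y), (10,X), (11,X), (14,Y), (17,Y), (20,X), (22,Y), (25,X), (26,Y), (28,X), (28,Y)
ranks: 5->1, 6->2, 10->3, 11->4, 14->5, 17->6, 20->7, 22->8, 25->9, 26->10, 28->11.5, 28->11.5
Step 2: Rank sum for X: R1 = 1 + 3 + 4 + 7 + 9 + 11.5 = 35.5.
Step 3: U_X = R1 - n1(n1+1)/2 = 35.5 - 6*7/2 = 35.5 - 21 = 14.5.
       U_Y = n1*n2 - U_X = 36 - 14.5 = 21.5.
Step 4: Ties are present, so use the tie-corrected normal approximation (with continuity correction) for the p-value.
Step 5: p-value = 0.630356; compare to alpha = 0.1. fail to reject H0.

U_X = 14.5, p = 0.630356, fail to reject H0 at alpha = 0.1.


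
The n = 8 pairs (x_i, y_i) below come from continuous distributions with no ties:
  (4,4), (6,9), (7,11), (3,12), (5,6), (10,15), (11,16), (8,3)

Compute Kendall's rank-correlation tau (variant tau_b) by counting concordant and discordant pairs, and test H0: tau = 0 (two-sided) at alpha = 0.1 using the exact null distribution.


Step 1: Enumerate the 28 unordered pairs (i,j) with i<j and classify each by sign(x_j-x_i) * sign(y_j-y_i).
  (1,2):dx=+2,dy=+5->C; (1,3):dx=+3,dy=+7->C; (1,4):dx=-1,dy=+8->D; (1,5):dx=+1,dy=+2->C
  (1,6):dx=+6,dy=+11->C; (1,7):dx=+7,dy=+12->C; (1,8):dx=+4,dy=-1->D; (2,3):dx=+1,dy=+2->C
  (2,4):dx=-3,dy=+3->D; (2,5):dx=-1,dy=-3->C; (2,6):dx=+4,dy=+6->C; (2,7):dx=+5,dy=+7->C
  (2,8):dx=+2,dy=-6->D; (3,4):dx=-4,dy=+1->D; (3,5):dx=-2,dy=-5->C; (3,6):dx=+3,dy=+4->C
  (3,7):dx=+4,dy=+5->C; (3,8):dx=+1,dy=-8->D; (4,5):dx=+2,dy=-6->D; (4,6):dx=+7,dy=+3->C
  (4,7):dx=+8,dy=+4->C; (4,8):dx=+5,dy=-9->D; (5,6):dx=+5,dy=+9->C; (5,7):dx=+6,dy=+10->C
  (5,8):dx=+3,dy=-3->D; (6,7):dx=+1,dy=+1->C; (6,8):dx=-2,dy=-12->C; (7,8):dx=-3,dy=-13->C
Step 2: C = 19, D = 9, total pairs = 28.
Step 3: tau = (C - D)/(n(n-1)/2) = (19 - 9)/28 = 0.357143.
Step 4: Exact two-sided p-value (enumerate n! = 40320 permutations of y under H0): p = 0.275099.
Step 5: alpha = 0.1. fail to reject H0.

tau_b = 0.3571 (C=19, D=9), p = 0.275099, fail to reject H0.


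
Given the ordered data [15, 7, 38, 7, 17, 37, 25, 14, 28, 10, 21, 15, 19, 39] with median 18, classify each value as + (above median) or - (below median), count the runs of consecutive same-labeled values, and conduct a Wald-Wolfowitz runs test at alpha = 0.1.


Step 1: Compute median = 18; label A = above, B = below.
Labels in order: BBABBAABABABAA  (n_A = 7, n_B = 7)
Step 2: Count runs R = 10.
Step 3: Under H0 (random ordering), E[R] = 2*n_A*n_B/(n_A+n_B) + 1 = 2*7*7/14 + 1 = 8.0000.
        Var[R] = 2*n_A*n_B*(2*n_A*n_B - n_A - n_B) / ((n_A+n_B)^2 * (n_A+n_B-1)) = 8232/2548 = 3.2308.
        SD[R] = 1.7974.
Step 4: Continuity-corrected z = (R - 0.5 - E[R]) / SD[R] = (10 - 0.5 - 8.0000) / 1.7974 = 0.8345.
Step 5: Two-sided p-value via normal approximation = 2*(1 - Phi(|z|)) = 0.403986.
Step 6: alpha = 0.1. fail to reject H0.

R = 10, z = 0.8345, p = 0.403986, fail to reject H0.


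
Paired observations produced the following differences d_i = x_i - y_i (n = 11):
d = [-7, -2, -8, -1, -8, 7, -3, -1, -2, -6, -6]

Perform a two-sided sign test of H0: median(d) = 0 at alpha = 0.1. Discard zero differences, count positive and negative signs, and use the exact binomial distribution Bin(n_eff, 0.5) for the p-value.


Step 1: Discard zero differences. Original n = 11; n_eff = number of nonzero differences = 11.
Nonzero differences (with sign): -7, -2, -8, -1, -8, +7, -3, -1, -2, -6, -6
Step 2: Count signs: positive = 1, negative = 10.
Step 3: Under H0: P(positive) = 0.5, so the number of positives S ~ Bin(11, 0.5).
Step 4: Two-sided exact p-value = sum of Bin(11,0.5) probabilities at or below the observed probability = 0.011719.
Step 5: alpha = 0.1. reject H0.

n_eff = 11, pos = 1, neg = 10, p = 0.011719, reject H0.


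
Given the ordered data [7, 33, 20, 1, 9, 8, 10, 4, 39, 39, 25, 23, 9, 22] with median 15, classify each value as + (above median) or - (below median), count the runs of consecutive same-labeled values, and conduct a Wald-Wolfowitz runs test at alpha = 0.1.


Step 1: Compute median = 15; label A = above, B = below.
Labels in order: BAABBBBBAAAABA  (n_A = 7, n_B = 7)
Step 2: Count runs R = 6.
Step 3: Under H0 (random ordering), E[R] = 2*n_A*n_B/(n_A+n_B) + 1 = 2*7*7/14 + 1 = 8.0000.
        Var[R] = 2*n_A*n_B*(2*n_A*n_B - n_A - n_B) / ((n_A+n_B)^2 * (n_A+n_B-1)) = 8232/2548 = 3.2308.
        SD[R] = 1.7974.
Step 4: Continuity-corrected z = (R + 0.5 - E[R]) / SD[R] = (6 + 0.5 - 8.0000) / 1.7974 = -0.8345.
Step 5: Two-sided p-value via normal approximation = 2*(1 - Phi(|z|)) = 0.403986.
Step 6: alpha = 0.1. fail to reject H0.

R = 6, z = -0.8345, p = 0.403986, fail to reject H0.


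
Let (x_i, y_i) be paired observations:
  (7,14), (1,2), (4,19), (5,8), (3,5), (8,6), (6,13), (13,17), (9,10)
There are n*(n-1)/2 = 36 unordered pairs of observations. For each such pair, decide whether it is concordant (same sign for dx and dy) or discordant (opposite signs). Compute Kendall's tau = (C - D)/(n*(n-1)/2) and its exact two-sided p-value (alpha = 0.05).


Step 1: Enumerate the 36 unordered pairs (i,j) with i<j and classify each by sign(x_j-x_i) * sign(y_j-y_i).
  (1,2):dx=-6,dy=-12->C; (1,3):dx=-3,dy=+5->D; (1,4):dx=-2,dy=-6->C; (1,5):dx=-4,dy=-9->C
  (1,6):dx=+1,dy=-8->D; (1,7):dx=-1,dy=-1->C; (1,8):dx=+6,dy=+3->C; (1,9):dx=+2,dy=-4->D
  (2,3):dx=+3,dy=+17->C; (2,4):dx=+4,dy=+6->C; (2,5):dx=+2,dy=+3->C; (2,6):dx=+7,dy=+4->C
  (2,7):dx=+5,dy=+11->C; (2,8):dx=+12,dy=+15->C; (2,9):dx=+8,dy=+8->C; (3,4):dx=+1,dy=-11->D
  (3,5):dx=-1,dy=-14->C; (3,6):dx=+4,dy=-13->D; (3,7):dx=+2,dy=-6->D; (3,8):dx=+9,dy=-2->D
  (3,9):dx=+5,dy=-9->D; (4,5):dx=-2,dy=-3->C; (4,6):dx=+3,dy=-2->D; (4,7):dx=+1,dy=+5->C
  (4,8):dx=+8,dy=+9->C; (4,9):dx=+4,dy=+2->C; (5,6):dx=+5,dy=+1->C; (5,7):dx=+3,dy=+8->C
  (5,8):dx=+10,dy=+12->C; (5,9):dx=+6,dy=+5->C; (6,7):dx=-2,dy=+7->D; (6,8):dx=+5,dy=+11->C
  (6,9):dx=+1,dy=+4->C; (7,8):dx=+7,dy=+4->C; (7,9):dx=+3,dy=-3->D; (8,9):dx=-4,dy=-7->C
Step 2: C = 25, D = 11, total pairs = 36.
Step 3: tau = (C - D)/(n(n-1)/2) = (25 - 11)/36 = 0.388889.
Step 4: Exact two-sided p-value (enumerate n! = 362880 permutations of y under H0): p = 0.180181.
Step 5: alpha = 0.05. fail to reject H0.

tau_b = 0.3889 (C=25, D=11), p = 0.180181, fail to reject H0.


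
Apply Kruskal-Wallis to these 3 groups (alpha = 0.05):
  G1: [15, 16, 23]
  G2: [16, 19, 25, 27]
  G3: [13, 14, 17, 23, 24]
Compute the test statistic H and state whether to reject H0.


Step 1: Combine all N = 12 observations and assign midranks.
sorted (value, group, rank): (13,G3,1), (14,G3,2), (15,G1,3), (16,G1,4.5), (16,G2,4.5), (17,G3,6), (19,G2,7), (23,G1,8.5), (23,G3,8.5), (24,G3,10), (25,G2,11), (27,G2,12)
Step 2: Sum ranks within each group.
R_1 = 16 (n_1 = 3)
R_2 = 34.5 (n_2 = 4)
R_3 = 27.5 (n_3 = 5)
Step 3: H = 12/(N(N+1)) * sum(R_i^2/n_i) - 3(N+1)
     = 12/(12*13) * (16^2/3 + 34.5^2/4 + 27.5^2/5) - 3*13
     = 0.076923 * 534.146 - 39
     = 2.088141.
Step 4: Ties present; correction factor C = 1 - 12/(12^3 - 12) = 0.993007. Corrected H = 2.088141 / 0.993007 = 2.102846.
Step 5: Under H0, H ~ chi^2(2); p-value = 0.349440.
Step 6: alpha = 0.05. fail to reject H0.

H = 2.1028, df = 2, p = 0.349440, fail to reject H0.


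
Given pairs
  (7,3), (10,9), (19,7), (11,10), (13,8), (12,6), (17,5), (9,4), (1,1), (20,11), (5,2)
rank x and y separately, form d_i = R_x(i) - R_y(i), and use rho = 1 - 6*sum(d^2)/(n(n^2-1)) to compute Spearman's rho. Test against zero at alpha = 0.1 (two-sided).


Step 1: Rank x and y separately (midranks; no ties here).
rank(x): 7->3, 10->5, 19->10, 11->6, 13->8, 12->7, 17->9, 9->4, 1->1, 20->11, 5->2
rank(y): 3->3, 9->9, 7->7, 10->10, 8->8, 6->6, 5->5, 4->4, 1->1, 11->11, 2->2
Step 2: d_i = R_x(i) - R_y(i); compute d_i^2.
  (3-3)^2=0, (5-9)^2=16, (10-7)^2=9, (6-10)^2=16, (8-8)^2=0, (7-6)^2=1, (9-5)^2=16, (4-4)^2=0, (1-1)^2=0, (11-11)^2=0, (2-2)^2=0
sum(d^2) = 58.
Step 3: rho = 1 - 6*58 / (11*(11^2 - 1)) = 1 - 348/1320 = 0.736364.
Step 4: Under H0, t = rho * sqrt((n-2)/(1-rho^2)) = 3.2651 ~ t(9).
Step 5: Two-sided p-value from the t-distribution with 9 df = 0.009760.
Step 6: alpha = 0.1. reject H0.

rho = 0.7364, p = 0.009760, reject H0 at alpha = 0.1.


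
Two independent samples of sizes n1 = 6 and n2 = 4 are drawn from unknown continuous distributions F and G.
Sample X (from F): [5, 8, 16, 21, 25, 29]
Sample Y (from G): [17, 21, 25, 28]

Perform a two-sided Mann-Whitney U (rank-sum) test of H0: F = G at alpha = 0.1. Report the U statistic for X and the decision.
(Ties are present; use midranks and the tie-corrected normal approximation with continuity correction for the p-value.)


Step 1: Combine and sort all 10 observations; assign midranks.
sorted (value, group): (5,X), (8,X), (16,X), (17,Y), (21,X), (21,Y), (25,X), (25,Y), (28,Y), (29,X)
ranks: 5->1, 8->2, 16->3, 17->4, 21->5.5, 21->5.5, 25->7.5, 25->7.5, 28->9, 29->10
Step 2: Rank sum for X: R1 = 1 + 2 + 3 + 5.5 + 7.5 + 10 = 29.
Step 3: U_X = R1 - n1(n1+1)/2 = 29 - 6*7/2 = 29 - 21 = 8.
       U_Y = n1*n2 - U_X = 24 - 8 = 16.
Step 4: Ties are present, so use the tie-corrected normal approximation (with continuity correction) for the p-value.
Step 5: p-value = 0.452793; compare to alpha = 0.1. fail to reject H0.

U_X = 8, p = 0.452793, fail to reject H0 at alpha = 0.1.


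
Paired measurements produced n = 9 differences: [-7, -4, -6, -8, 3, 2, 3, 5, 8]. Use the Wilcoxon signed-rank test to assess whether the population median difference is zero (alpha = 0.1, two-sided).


Step 1: Drop any zero differences (none here) and take |d_i|.
|d| = [7, 4, 6, 8, 3, 2, 3, 5, 8]
Step 2: Midrank |d_i| (ties get averaged ranks).
ranks: |7|->7, |4|->4, |6|->6, |8|->8.5, |3|->2.5, |2|->1, |3|->2.5, |5|->5, |8|->8.5
Step 3: Attach original signs; sum ranks with positive sign and with negative sign.
W+ = 2.5 + 1 + 2.5 + 5 + 8.5 = 19.5
W- = 7 + 4 + 6 + 8.5 = 25.5
(Check: W+ + W- = 45 should equal n(n+1)/2 = 45.)
Step 4: Test statistic W = min(W+, W-) = 19.5.
Step 5: Ties in |d|, so use the tie-corrected normal approximation.
        E[W] = n(n+1)/4 = 9*10/4 = 22.5.
        Tie groups: |d|=3 (t=2), |d|=8 (t=2); sum(t^3 - t) = 12.
        Var[W] = n(n+1)(2n+1)/24 - sum(t^3-t)/48 = 1710/24 - 12/48 = 71.
        z = (W - E[W]) / sqrt(Var[W]) = (19.5 - 22.5) / 8.4261 = -0.3560.
        Two-sided p = 2*Phi(z) = 0.721815.
Step 6: alpha = 0.1. fail to reject H0.

W+ = 19.5, W- = 25.5, W = min = 19.5, p = 0.721815, fail to reject H0.


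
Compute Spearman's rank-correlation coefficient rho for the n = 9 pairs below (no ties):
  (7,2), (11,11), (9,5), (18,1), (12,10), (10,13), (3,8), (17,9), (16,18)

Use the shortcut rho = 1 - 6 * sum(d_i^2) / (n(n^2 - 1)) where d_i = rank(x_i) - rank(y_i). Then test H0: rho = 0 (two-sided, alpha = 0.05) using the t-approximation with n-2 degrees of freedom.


Step 1: Rank x and y separately (midranks; no ties here).
rank(x): 7->2, 11->5, 9->3, 18->9, 12->6, 10->4, 3->1, 17->8, 16->7
rank(y): 2->2, 11->7, 5->3, 1->1, 10->6, 13->8, 8->4, 9->5, 18->9
Step 2: d_i = R_x(i) - R_y(i); compute d_i^2.
  (2-2)^2=0, (5-7)^2=4, (3-3)^2=0, (9-1)^2=64, (6-6)^2=0, (4-8)^2=16, (1-4)^2=9, (8-5)^2=9, (7-9)^2=4
sum(d^2) = 106.
Step 3: rho = 1 - 6*106 / (9*(9^2 - 1)) = 1 - 636/720 = 0.116667.
Step 4: Under H0, t = rho * sqrt((n-2)/(1-rho^2)) = 0.3108 ~ t(7).
Step 5: Two-sided p-value from the t-distribution with 7 df = 0.765008.
Step 6: alpha = 0.05. fail to reject H0.

rho = 0.1167, p = 0.765008, fail to reject H0 at alpha = 0.05.


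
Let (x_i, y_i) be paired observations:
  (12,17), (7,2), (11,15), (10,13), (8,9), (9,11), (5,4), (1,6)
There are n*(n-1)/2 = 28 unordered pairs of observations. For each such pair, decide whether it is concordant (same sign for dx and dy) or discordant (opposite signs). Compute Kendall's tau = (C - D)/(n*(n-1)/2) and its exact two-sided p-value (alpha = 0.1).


Step 1: Enumerate the 28 unordered pairs (i,j) with i<j and classify each by sign(x_j-x_i) * sign(y_j-y_i).
  (1,2):dx=-5,dy=-15->C; (1,3):dx=-1,dy=-2->C; (1,4):dx=-2,dy=-4->C; (1,5):dx=-4,dy=-8->C
  (1,6):dx=-3,dy=-6->C; (1,7):dx=-7,dy=-13->C; (1,8):dx=-11,dy=-11->C; (2,3):dx=+4,dy=+13->C
  (2,4):dx=+3,dy=+11->C; (2,5):dx=+1,dy=+7->C; (2,6):dx=+2,dy=+9->C; (2,7):dx=-2,dy=+2->D
  (2,8):dx=-6,dy=+4->D; (3,4):dx=-1,dy=-2->C; (3,5):dx=-3,dy=-6->C; (3,6):dx=-2,dy=-4->C
  (3,7):dx=-6,dy=-11->C; (3,8):dx=-10,dy=-9->C; (4,5):dx=-2,dy=-4->C; (4,6):dx=-1,dy=-2->C
  (4,7):dx=-5,dy=-9->C; (4,8):dx=-9,dy=-7->C; (5,6):dx=+1,dy=+2->C; (5,7):dx=-3,dy=-5->C
  (5,8):dx=-7,dy=-3->C; (6,7):dx=-4,dy=-7->C; (6,8):dx=-8,dy=-5->C; (7,8):dx=-4,dy=+2->D
Step 2: C = 25, D = 3, total pairs = 28.
Step 3: tau = (C - D)/(n(n-1)/2) = (25 - 3)/28 = 0.785714.
Step 4: Exact two-sided p-value (enumerate n! = 40320 permutations of y under H0): p = 0.005506.
Step 5: alpha = 0.1. reject H0.

tau_b = 0.7857 (C=25, D=3), p = 0.005506, reject H0.


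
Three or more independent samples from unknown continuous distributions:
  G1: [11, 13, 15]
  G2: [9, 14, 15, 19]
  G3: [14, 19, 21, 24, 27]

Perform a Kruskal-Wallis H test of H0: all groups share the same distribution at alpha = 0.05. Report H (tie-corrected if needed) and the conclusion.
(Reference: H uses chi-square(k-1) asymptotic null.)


Step 1: Combine all N = 12 observations and assign midranks.
sorted (value, group, rank): (9,G2,1), (11,G1,2), (13,G1,3), (14,G2,4.5), (14,G3,4.5), (15,G1,6.5), (15,G2,6.5), (19,G2,8.5), (19,G3,8.5), (21,G3,10), (24,G3,11), (27,G3,12)
Step 2: Sum ranks within each group.
R_1 = 11.5 (n_1 = 3)
R_2 = 20.5 (n_2 = 4)
R_3 = 46 (n_3 = 5)
Step 3: H = 12/(N(N+1)) * sum(R_i^2/n_i) - 3(N+1)
     = 12/(12*13) * (11.5^2/3 + 20.5^2/4 + 46^2/5) - 3*13
     = 0.076923 * 572.346 - 39
     = 5.026603.
Step 4: Ties present; correction factor C = 1 - 18/(12^3 - 12) = 0.989510. Corrected H = 5.026603 / 0.989510 = 5.079888.
Step 5: Under H0, H ~ chi^2(2); p-value = 0.078871.
Step 6: alpha = 0.05. fail to reject H0.

H = 5.0799, df = 2, p = 0.078871, fail to reject H0.


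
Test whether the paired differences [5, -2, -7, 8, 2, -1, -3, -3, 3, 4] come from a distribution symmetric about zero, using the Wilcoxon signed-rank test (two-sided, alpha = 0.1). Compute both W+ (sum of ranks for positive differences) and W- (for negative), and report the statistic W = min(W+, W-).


Step 1: Drop any zero differences (none here) and take |d_i|.
|d| = [5, 2, 7, 8, 2, 1, 3, 3, 3, 4]
Step 2: Midrank |d_i| (ties get averaged ranks).
ranks: |5|->8, |2|->2.5, |7|->9, |8|->10, |2|->2.5, |1|->1, |3|->5, |3|->5, |3|->5, |4|->7
Step 3: Attach original signs; sum ranks with positive sign and with negative sign.
W+ = 8 + 10 + 2.5 + 5 + 7 = 32.5
W- = 2.5 + 9 + 1 + 5 + 5 = 22.5
(Check: W+ + W- = 55 should equal n(n+1)/2 = 55.)
Step 4: Test statistic W = min(W+, W-) = 22.5.
Step 5: Ties in |d|, so use the tie-corrected normal approximation.
        E[W] = n(n+1)/4 = 10*11/4 = 27.5.
        Tie groups: |d|=2 (t=2), |d|=3 (t=3); sum(t^3 - t) = 30.
        Var[W] = n(n+1)(2n+1)/24 - sum(t^3-t)/48 = 2310/24 - 30/48 = 95.625.
        z = (W - E[W]) / sqrt(Var[W]) = (22.5 - 27.5) / 9.7788 = -0.5113.
        Two-sided p = 2*Phi(z) = 0.609134.
Step 6: alpha = 0.1. fail to reject H0.

W+ = 32.5, W- = 22.5, W = min = 22.5, p = 0.609134, fail to reject H0.


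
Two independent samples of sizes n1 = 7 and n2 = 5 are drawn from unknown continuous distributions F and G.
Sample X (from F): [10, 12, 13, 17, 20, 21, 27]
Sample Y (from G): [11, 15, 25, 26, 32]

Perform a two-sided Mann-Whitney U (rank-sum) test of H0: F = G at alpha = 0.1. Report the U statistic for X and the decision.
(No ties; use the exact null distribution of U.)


Step 1: Combine and sort all 12 observations; assign midranks.
sorted (value, group): (10,X), (11,Y), (12,X), (13,X), (15,Y), (17,X), (20,X), (21,X), (25,Y), (26,Y), (27,X), (32,Y)
ranks: 10->1, 11->2, 12->3, 13->4, 15->5, 17->6, 20->7, 21->8, 25->9, 26->10, 27->11, 32->12
Step 2: Rank sum for X: R1 = 1 + 3 + 4 + 6 + 7 + 8 + 11 = 40.
Step 3: U_X = R1 - n1(n1+1)/2 = 40 - 7*8/2 = 40 - 28 = 12.
       U_Y = n1*n2 - U_X = 35 - 12 = 23.
Step 4: No ties, so the exact null distribution of U (based on enumerating the C(12,7) = 792 equally likely rank assignments) gives the two-sided p-value.
Step 5: p-value = 0.431818; compare to alpha = 0.1. fail to reject H0.

U_X = 12, p = 0.431818, fail to reject H0 at alpha = 0.1.


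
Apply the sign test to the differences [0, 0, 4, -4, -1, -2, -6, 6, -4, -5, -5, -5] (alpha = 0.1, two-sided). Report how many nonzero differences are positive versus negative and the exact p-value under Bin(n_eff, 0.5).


Step 1: Discard zero differences. Original n = 12; n_eff = number of nonzero differences = 10.
Nonzero differences (with sign): +4, -4, -1, -2, -6, +6, -4, -5, -5, -5
Step 2: Count signs: positive = 2, negative = 8.
Step 3: Under H0: P(positive) = 0.5, so the number of positives S ~ Bin(10, 0.5).
Step 4: Two-sided exact p-value = sum of Bin(10,0.5) probabilities at or below the observed probability = 0.109375.
Step 5: alpha = 0.1. fail to reject H0.

n_eff = 10, pos = 2, neg = 8, p = 0.109375, fail to reject H0.


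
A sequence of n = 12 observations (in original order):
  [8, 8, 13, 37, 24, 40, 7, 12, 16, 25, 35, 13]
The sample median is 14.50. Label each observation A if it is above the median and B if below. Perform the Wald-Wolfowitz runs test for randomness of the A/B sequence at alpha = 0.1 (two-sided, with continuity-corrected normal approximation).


Step 1: Compute median = 14.50; label A = above, B = below.
Labels in order: BBBAAABBAAAB  (n_A = 6, n_B = 6)
Step 2: Count runs R = 5.
Step 3: Under H0 (random ordering), E[R] = 2*n_A*n_B/(n_A+n_B) + 1 = 2*6*6/12 + 1 = 7.0000.
        Var[R] = 2*n_A*n_B*(2*n_A*n_B - n_A - n_B) / ((n_A+n_B)^2 * (n_A+n_B-1)) = 4320/1584 = 2.7273.
        SD[R] = 1.6514.
Step 4: Continuity-corrected z = (R + 0.5 - E[R]) / SD[R] = (5 + 0.5 - 7.0000) / 1.6514 = -0.9083.
Step 5: Two-sided p-value via normal approximation = 2*(1 - Phi(|z|)) = 0.363722.
Step 6: alpha = 0.1. fail to reject H0.

R = 5, z = -0.9083, p = 0.363722, fail to reject H0.


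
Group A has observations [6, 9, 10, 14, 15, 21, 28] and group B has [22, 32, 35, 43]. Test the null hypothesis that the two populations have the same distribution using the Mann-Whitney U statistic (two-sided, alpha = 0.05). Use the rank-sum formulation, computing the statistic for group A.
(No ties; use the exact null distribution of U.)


Step 1: Combine and sort all 11 observations; assign midranks.
sorted (value, group): (6,X), (9,X), (10,X), (14,X), (15,X), (21,X), (22,Y), (28,X), (32,Y), (35,Y), (43,Y)
ranks: 6->1, 9->2, 10->3, 14->4, 15->5, 21->6, 22->7, 28->8, 32->9, 35->10, 43->11
Step 2: Rank sum for X: R1 = 1 + 2 + 3 + 4 + 5 + 6 + 8 = 29.
Step 3: U_X = R1 - n1(n1+1)/2 = 29 - 7*8/2 = 29 - 28 = 1.
       U_Y = n1*n2 - U_X = 28 - 1 = 27.
Step 4: No ties, so the exact null distribution of U (based on enumerating the C(11,7) = 330 equally likely rank assignments) gives the two-sided p-value.
Step 5: p-value = 0.012121; compare to alpha = 0.05. reject H0.

U_X = 1, p = 0.012121, reject H0 at alpha = 0.05.


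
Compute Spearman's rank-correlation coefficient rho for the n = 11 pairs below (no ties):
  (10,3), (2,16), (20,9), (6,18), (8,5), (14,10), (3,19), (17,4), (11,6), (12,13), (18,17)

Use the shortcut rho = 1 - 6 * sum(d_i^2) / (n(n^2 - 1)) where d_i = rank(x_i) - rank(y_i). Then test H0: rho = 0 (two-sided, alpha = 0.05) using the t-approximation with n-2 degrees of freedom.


Step 1: Rank x and y separately (midranks; no ties here).
rank(x): 10->5, 2->1, 20->11, 6->3, 8->4, 14->8, 3->2, 17->9, 11->6, 12->7, 18->10
rank(y): 3->1, 16->8, 9->5, 18->10, 5->3, 10->6, 19->11, 4->2, 6->4, 13->7, 17->9
Step 2: d_i = R_x(i) - R_y(i); compute d_i^2.
  (5-1)^2=16, (1-8)^2=49, (11-5)^2=36, (3-10)^2=49, (4-3)^2=1, (8-6)^2=4, (2-11)^2=81, (9-2)^2=49, (6-4)^2=4, (7-7)^2=0, (10-9)^2=1
sum(d^2) = 290.
Step 3: rho = 1 - 6*290 / (11*(11^2 - 1)) = 1 - 1740/1320 = -0.318182.
Step 4: Under H0, t = rho * sqrt((n-2)/(1-rho^2)) = -1.0069 ~ t(9).
Step 5: Two-sided p-value from the t-distribution with 9 df = 0.340298.
Step 6: alpha = 0.05. fail to reject H0.

rho = -0.3182, p = 0.340298, fail to reject H0 at alpha = 0.05.


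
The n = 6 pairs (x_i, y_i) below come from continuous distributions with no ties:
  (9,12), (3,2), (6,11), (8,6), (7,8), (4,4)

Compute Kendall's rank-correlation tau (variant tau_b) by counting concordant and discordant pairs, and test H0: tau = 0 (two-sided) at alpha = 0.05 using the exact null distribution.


Step 1: Enumerate the 15 unordered pairs (i,j) with i<j and classify each by sign(x_j-x_i) * sign(y_j-y_i).
  (1,2):dx=-6,dy=-10->C; (1,3):dx=-3,dy=-1->C; (1,4):dx=-1,dy=-6->C; (1,5):dx=-2,dy=-4->C
  (1,6):dx=-5,dy=-8->C; (2,3):dx=+3,dy=+9->C; (2,4):dx=+5,dy=+4->C; (2,5):dx=+4,dy=+6->C
  (2,6):dx=+1,dy=+2->C; (3,4):dx=+2,dy=-5->D; (3,5):dx=+1,dy=-3->D; (3,6):dx=-2,dy=-7->C
  (4,5):dx=-1,dy=+2->D; (4,6):dx=-4,dy=-2->C; (5,6):dx=-3,dy=-4->C
Step 2: C = 12, D = 3, total pairs = 15.
Step 3: tau = (C - D)/(n(n-1)/2) = (12 - 3)/15 = 0.600000.
Step 4: Exact two-sided p-value (enumerate n! = 720 permutations of y under H0): p = 0.136111.
Step 5: alpha = 0.05. fail to reject H0.

tau_b = 0.6000 (C=12, D=3), p = 0.136111, fail to reject H0.


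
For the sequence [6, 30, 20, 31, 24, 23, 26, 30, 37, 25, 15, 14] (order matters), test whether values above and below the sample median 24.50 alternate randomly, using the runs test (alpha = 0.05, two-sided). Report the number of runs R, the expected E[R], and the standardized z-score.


Step 1: Compute median = 24.50; label A = above, B = below.
Labels in order: BABABBAAAABB  (n_A = 6, n_B = 6)
Step 2: Count runs R = 7.
Step 3: Under H0 (random ordering), E[R] = 2*n_A*n_B/(n_A+n_B) + 1 = 2*6*6/12 + 1 = 7.0000.
        Var[R] = 2*n_A*n_B*(2*n_A*n_B - n_A - n_B) / ((n_A+n_B)^2 * (n_A+n_B-1)) = 4320/1584 = 2.7273.
        SD[R] = 1.6514.
Step 4: R = E[R], so z = 0 with no continuity correction.
Step 5: Two-sided p-value via normal approximation = 2*(1 - Phi(|z|)) = 1.000000.
Step 6: alpha = 0.05. fail to reject H0.

R = 7, z = 0.0000, p = 1.000000, fail to reject H0.


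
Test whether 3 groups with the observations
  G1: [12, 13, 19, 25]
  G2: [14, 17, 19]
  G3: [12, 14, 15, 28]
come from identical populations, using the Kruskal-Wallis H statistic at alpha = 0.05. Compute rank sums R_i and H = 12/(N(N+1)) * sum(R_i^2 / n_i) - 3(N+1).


Step 1: Combine all N = 11 observations and assign midranks.
sorted (value, group, rank): (12,G1,1.5), (12,G3,1.5), (13,G1,3), (14,G2,4.5), (14,G3,4.5), (15,G3,6), (17,G2,7), (19,G1,8.5), (19,G2,8.5), (25,G1,10), (28,G3,11)
Step 2: Sum ranks within each group.
R_1 = 23 (n_1 = 4)
R_2 = 20 (n_2 = 3)
R_3 = 23 (n_3 = 4)
Step 3: H = 12/(N(N+1)) * sum(R_i^2/n_i) - 3(N+1)
     = 12/(11*12) * (23^2/4 + 20^2/3 + 23^2/4) - 3*12
     = 0.090909 * 397.833 - 36
     = 0.166667.
Step 4: Ties present; correction factor C = 1 - 18/(11^3 - 11) = 0.986364. Corrected H = 0.166667 / 0.986364 = 0.168971.
Step 5: Under H0, H ~ chi^2(2); p-value = 0.918985.
Step 6: alpha = 0.05. fail to reject H0.

H = 0.1690, df = 2, p = 0.918985, fail to reject H0.
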